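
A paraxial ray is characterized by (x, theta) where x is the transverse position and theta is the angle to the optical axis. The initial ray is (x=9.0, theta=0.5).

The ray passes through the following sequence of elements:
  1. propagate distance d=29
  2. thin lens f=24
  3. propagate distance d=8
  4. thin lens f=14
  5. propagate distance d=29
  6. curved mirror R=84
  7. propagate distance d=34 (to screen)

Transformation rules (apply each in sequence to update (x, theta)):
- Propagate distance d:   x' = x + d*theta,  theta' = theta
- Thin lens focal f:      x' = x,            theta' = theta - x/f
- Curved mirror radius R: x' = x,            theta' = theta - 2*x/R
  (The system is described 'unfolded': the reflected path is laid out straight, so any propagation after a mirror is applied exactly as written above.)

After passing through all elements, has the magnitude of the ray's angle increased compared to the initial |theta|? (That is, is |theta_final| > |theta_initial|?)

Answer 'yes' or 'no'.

Answer: yes

Derivation:
Initial: x=9.0000 theta=0.5000
After 1 (propagate distance d=29): x=23.5000 theta=0.5000
After 2 (thin lens f=24): x=23.5000 theta=-23/48 (≈-0.4792)
After 3 (propagate distance d=8): x=59/3 (≈19.6667) theta=-23/48 (≈-0.4792)
After 4 (thin lens f=14): x=59/3 (≈19.6667) theta=-211/112 (≈-1.8839)
After 5 (propagate distance d=29): x=-11749/336 (≈-34.9673) theta=-211/112 (≈-1.8839)
After 6 (curved mirror R=84): x=-11749/336 (≈-34.9673) theta=-14837/14112 (≈-1.0514)
After 7 (propagate distance d=34 (to screen)): x=-249479/3528 (≈-70.7140) theta=-14837/14112 (≈-1.0514)
|theta_initial|=0.5000 |theta_final|=14837/14112 (≈1.0514) -> increased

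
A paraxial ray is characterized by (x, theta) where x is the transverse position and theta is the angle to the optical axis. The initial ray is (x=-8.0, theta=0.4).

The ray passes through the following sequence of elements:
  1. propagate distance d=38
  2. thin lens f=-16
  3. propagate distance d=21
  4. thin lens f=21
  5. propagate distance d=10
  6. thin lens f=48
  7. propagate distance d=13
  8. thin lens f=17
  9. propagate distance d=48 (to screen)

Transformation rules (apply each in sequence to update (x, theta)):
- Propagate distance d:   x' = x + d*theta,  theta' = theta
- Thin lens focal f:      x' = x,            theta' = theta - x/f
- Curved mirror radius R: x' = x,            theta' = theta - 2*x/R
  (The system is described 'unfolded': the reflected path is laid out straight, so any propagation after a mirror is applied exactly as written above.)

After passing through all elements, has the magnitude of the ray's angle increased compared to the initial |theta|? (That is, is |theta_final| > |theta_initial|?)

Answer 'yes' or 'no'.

Initial: x=-8.0000 theta=0.4000
After 1 (propagate distance d=38): x=7.2000 theta=0.4000
After 2 (thin lens f=-16): x=7.2000 theta=0.8500
After 3 (propagate distance d=21): x=25.0500 theta=0.8500
After 4 (thin lens f=21): x=25.0500 theta=-12/35 (≈-0.3429)
After 5 (propagate distance d=10): x=3027/140 (≈21.6214) theta=-12/35 (≈-0.3429)
After 6 (thin lens f=48): x=3027/140 (≈21.6214) theta=-1777/2240 (≈-0.7933)
After 7 (propagate distance d=13): x=25331/2240 (≈11.3085) theta=-1777/2240 (≈-0.7933)
After 8 (thin lens f=17): x=25331/2240 (≈11.3085) theta=-2777/1904 (≈-1.4585)
After 9 (propagate distance d=48 (to screen)): x=-2235293/38080 (≈-58.6999) theta=-2777/1904 (≈-1.4585)
|theta_initial|=0.4000 |theta_final|=2777/1904 (≈1.4585) -> increased

Answer: yes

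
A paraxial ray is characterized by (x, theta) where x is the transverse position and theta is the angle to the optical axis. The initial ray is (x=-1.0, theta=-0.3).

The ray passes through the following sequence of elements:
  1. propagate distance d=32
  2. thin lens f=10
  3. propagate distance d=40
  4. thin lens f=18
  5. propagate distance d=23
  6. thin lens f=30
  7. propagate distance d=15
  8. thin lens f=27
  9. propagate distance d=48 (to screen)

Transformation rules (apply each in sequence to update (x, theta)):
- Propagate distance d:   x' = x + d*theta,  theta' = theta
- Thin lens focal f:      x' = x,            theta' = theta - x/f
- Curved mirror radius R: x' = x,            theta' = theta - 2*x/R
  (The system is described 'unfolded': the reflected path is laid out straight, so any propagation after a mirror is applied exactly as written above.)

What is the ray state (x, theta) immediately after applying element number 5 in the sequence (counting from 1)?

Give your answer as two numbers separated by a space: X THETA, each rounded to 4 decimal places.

Initial: x=-1.0000 theta=-0.3000
After 1 (propagate distance d=32): x=-10.6000 theta=-0.3000
After 2 (thin lens f=10): x=-10.6000 theta=0.7600
After 3 (propagate distance d=40): x=19.8000 theta=0.7600
After 4 (thin lens f=18): x=19.8000 theta=-0.3400
After 5 (propagate distance d=23): x=11.9800 theta=-0.3400
Rounded to 4 decimal places: x = 11.9800, theta = -0.3400

Answer: 11.9800 -0.3400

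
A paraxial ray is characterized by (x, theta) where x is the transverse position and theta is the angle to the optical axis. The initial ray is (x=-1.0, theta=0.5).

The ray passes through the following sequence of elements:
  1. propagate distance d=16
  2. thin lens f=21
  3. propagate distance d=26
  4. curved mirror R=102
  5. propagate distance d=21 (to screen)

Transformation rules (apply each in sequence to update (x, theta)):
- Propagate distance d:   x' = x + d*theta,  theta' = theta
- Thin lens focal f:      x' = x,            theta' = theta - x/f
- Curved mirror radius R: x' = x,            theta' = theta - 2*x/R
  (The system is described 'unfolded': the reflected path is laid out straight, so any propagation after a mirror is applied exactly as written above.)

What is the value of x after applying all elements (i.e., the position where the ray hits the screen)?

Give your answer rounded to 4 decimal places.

Initial: x=-1.0000 theta=0.5000
After 1 (propagate distance d=16): x=7.0000 theta=0.5000
After 2 (thin lens f=21): x=7.0000 theta=1/6 (≈0.1667)
After 3 (propagate distance d=26): x=34/3 (≈11.3333) theta=1/6 (≈0.1667)
After 4 (curved mirror R=102): x=34/3 (≈11.3333) theta=-1/18 (≈-0.0556)
After 5 (propagate distance d=21 (to screen)): x=61/6 (≈10.1667) theta=-1/18 (≈-0.0556)
Rounded to 4 decimal places: x = 10.1667

Answer: 10.1667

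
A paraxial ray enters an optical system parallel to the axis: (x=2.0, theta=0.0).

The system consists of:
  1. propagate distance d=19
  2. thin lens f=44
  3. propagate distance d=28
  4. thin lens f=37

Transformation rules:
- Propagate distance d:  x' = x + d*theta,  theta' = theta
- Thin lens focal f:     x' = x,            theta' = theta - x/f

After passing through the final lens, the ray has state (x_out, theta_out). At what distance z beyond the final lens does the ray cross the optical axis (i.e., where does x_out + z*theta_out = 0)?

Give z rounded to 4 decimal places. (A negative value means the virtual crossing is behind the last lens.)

Answer: 11.1698

Derivation:
Initial: x=2.0000 theta=0.0000
After 1 (propagate distance d=19): x=2.0000 theta=0.0000
After 2 (thin lens f=44): x=2.0000 theta=-1/22 (≈-0.0455)
After 3 (propagate distance d=28): x=8/11 (≈0.7273) theta=-1/22 (≈-0.0455)
After 4 (thin lens f=37): x=8/11 (≈0.7273) theta=-53/814 (≈-0.0651)
z_focus = -x_out/theta_out = -(8/11)/(-53/814) = 592/53 ≈ 11.1698
Rounded to 4 decimal places: z = 11.1698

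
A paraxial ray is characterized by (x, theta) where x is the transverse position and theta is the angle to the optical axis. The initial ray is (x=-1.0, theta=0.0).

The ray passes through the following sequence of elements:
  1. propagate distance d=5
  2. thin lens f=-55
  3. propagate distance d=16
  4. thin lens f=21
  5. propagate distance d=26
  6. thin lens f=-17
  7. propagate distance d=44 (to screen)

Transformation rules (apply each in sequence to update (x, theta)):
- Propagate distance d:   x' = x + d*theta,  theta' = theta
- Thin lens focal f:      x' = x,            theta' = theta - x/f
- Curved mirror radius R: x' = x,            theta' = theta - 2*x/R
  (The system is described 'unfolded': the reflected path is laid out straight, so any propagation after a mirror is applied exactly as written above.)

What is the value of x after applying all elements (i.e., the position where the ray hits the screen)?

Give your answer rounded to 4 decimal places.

Initial: x=-1.0000 theta=0.0000
After 1 (propagate distance d=5): x=-1.0000 theta=0.0000
After 2 (thin lens f=-55): x=-1.0000 theta=-1/55 (≈-0.0182)
After 3 (propagate distance d=16): x=-71/55 (≈-1.2909) theta=-1/55 (≈-0.0182)
After 4 (thin lens f=21): x=-71/55 (≈-1.2909) theta=10/231 (≈0.0433)
After 5 (propagate distance d=26): x=-191/1155 (≈-0.1654) theta=10/231 (≈0.0433)
After 6 (thin lens f=-17): x=-191/1155 (≈-0.1654) theta=659/19635 (≈0.0336)
After 7 (propagate distance d=44 (to screen)): x=8583/6545 (≈1.3114) theta=659/19635 (≈0.0336)
Rounded to 4 decimal places: x = 1.3114

Answer: 1.3114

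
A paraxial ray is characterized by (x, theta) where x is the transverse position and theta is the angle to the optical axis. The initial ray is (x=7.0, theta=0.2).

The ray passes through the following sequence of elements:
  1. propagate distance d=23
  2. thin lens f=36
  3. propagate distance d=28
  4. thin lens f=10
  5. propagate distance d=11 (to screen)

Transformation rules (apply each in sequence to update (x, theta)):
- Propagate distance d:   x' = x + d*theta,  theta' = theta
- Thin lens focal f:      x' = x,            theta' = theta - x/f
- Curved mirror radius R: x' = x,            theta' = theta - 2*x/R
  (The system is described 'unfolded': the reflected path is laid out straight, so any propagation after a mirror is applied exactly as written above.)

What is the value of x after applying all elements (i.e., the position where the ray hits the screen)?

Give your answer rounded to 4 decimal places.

Answer: -2.1622

Derivation:
Initial: x=7.0000 theta=0.2000
After 1 (propagate distance d=23): x=11.6000 theta=0.2000
After 2 (thin lens f=36): x=11.6000 theta=-11/90 (≈-0.1222)
After 3 (propagate distance d=28): x=368/45 (≈8.1778) theta=-11/90 (≈-0.1222)
After 4 (thin lens f=10): x=368/45 (≈8.1778) theta=-0.9400
After 5 (propagate distance d=11 (to screen)): x=-973/450 (≈-2.1622) theta=-0.9400
Rounded to 4 decimal places: x = -2.1622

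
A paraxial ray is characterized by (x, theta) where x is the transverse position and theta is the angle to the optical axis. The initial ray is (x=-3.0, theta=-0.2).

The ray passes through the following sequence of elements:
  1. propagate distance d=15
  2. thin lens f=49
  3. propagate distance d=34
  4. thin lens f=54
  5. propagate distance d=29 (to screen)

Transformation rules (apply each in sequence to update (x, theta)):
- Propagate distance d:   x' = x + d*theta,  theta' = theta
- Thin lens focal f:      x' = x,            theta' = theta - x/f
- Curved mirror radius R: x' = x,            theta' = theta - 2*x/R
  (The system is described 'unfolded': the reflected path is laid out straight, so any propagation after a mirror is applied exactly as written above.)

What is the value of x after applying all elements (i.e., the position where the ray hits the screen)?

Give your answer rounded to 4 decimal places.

Answer: -6.2475

Derivation:
Initial: x=-3.0000 theta=-0.2000
After 1 (propagate distance d=15): x=-6.0000 theta=-0.2000
After 2 (thin lens f=49): x=-6.0000 theta=-19/245 (≈-0.0776)
After 3 (propagate distance d=34): x=-2116/245 (≈-8.6367) theta=-19/245 (≈-0.0776)
After 4 (thin lens f=54): x=-2116/245 (≈-8.6367) theta=109/1323 (≈0.0824)
After 5 (propagate distance d=29 (to screen)): x=-41327/6615 (≈-6.2475) theta=109/1323 (≈0.0824)
Rounded to 4 decimal places: x = -6.2475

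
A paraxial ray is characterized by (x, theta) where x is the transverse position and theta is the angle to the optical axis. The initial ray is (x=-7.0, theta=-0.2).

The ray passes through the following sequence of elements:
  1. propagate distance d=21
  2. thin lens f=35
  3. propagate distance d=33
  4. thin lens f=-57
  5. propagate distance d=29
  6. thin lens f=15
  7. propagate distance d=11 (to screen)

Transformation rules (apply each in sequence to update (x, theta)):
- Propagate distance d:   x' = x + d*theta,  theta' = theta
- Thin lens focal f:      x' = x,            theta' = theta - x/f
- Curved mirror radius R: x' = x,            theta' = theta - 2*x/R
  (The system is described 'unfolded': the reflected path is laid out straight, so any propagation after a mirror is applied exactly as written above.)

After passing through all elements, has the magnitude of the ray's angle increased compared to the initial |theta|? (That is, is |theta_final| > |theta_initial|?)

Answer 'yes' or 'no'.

Initial: x=-7.0000 theta=-0.2000
After 1 (propagate distance d=21): x=-11.2000 theta=-0.2000
After 2 (thin lens f=35): x=-11.2000 theta=0.1200
After 3 (propagate distance d=33): x=-7.2400 theta=0.1200
After 4 (thin lens f=-57): x=-7.2400 theta=-2/285 (≈-0.0070)
After 5 (propagate distance d=29): x=-10607/1425 (≈-7.4435) theta=-2/285 (≈-0.0070)
After 6 (thin lens f=15): x=-10607/1425 (≈-7.4435) theta=10457/21375 (≈0.4892)
After 7 (propagate distance d=11 (to screen)): x=-44078/21375 (≈-2.0621) theta=10457/21375 (≈0.4892)
|theta_initial|=0.2000 |theta_final|=10457/21375 (≈0.4892) -> increased

Answer: yes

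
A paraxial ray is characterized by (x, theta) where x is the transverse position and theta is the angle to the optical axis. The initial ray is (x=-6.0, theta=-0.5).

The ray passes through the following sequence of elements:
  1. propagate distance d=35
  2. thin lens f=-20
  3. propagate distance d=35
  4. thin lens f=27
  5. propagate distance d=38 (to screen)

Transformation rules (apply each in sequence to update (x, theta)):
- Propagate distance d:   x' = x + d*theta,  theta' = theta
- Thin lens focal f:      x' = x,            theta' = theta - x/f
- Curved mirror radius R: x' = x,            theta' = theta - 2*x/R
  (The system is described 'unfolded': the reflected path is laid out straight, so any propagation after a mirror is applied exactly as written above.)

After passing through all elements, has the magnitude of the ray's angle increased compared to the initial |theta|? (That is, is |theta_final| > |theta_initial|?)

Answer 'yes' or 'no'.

Initial: x=-6.0000 theta=-0.5000
After 1 (propagate distance d=35): x=-23.5000 theta=-0.5000
After 2 (thin lens f=-20): x=-23.5000 theta=-1.6750
After 3 (propagate distance d=35): x=-82.1250 theta=-1.6750
After 4 (thin lens f=27): x=-82.1250 theta=41/30 (≈1.3667)
After 5 (propagate distance d=38 (to screen)): x=-3623/120 (≈-30.1917) theta=41/30 (≈1.3667)
|theta_initial|=0.5000 |theta_final|=41/30 (≈1.3667) -> increased

Answer: yes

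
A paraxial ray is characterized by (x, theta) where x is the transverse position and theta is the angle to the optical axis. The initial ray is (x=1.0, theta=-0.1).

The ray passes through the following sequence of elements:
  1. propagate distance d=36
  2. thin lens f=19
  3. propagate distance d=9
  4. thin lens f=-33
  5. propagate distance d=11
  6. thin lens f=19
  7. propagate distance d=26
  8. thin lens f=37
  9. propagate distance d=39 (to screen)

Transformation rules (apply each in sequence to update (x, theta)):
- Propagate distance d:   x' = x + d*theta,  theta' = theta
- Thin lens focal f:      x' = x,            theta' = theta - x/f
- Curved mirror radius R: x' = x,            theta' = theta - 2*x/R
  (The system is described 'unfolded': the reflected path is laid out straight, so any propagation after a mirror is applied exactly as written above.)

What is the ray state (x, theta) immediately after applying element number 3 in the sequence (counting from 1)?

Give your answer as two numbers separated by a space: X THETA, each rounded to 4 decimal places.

Answer: -2.2684 0.0368

Derivation:
Initial: x=1.0000 theta=-0.1000
After 1 (propagate distance d=36): x=-2.6000 theta=-0.1000
After 2 (thin lens f=19): x=-2.6000 theta=7/190 (≈0.0368)
After 3 (propagate distance d=9): x=-431/190 (≈-2.2684) theta=7/190 (≈0.0368)
Rounded to 4 decimal places: x = -2.2684, theta = 0.0368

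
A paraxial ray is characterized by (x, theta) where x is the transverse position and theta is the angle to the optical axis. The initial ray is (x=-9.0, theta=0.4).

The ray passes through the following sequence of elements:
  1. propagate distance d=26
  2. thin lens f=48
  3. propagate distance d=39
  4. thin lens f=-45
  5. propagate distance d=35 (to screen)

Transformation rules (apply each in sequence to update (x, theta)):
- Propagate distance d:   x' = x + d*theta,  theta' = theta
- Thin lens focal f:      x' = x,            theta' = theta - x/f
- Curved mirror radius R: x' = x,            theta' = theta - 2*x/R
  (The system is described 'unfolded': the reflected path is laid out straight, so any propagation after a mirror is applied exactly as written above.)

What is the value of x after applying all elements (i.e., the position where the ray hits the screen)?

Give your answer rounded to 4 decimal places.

Initial: x=-9.0000 theta=0.4000
After 1 (propagate distance d=26): x=1.4000 theta=0.4000
After 2 (thin lens f=48): x=1.4000 theta=89/240 (≈0.3708)
After 3 (propagate distance d=39): x=15.8625 theta=89/240 (≈0.3708)
After 4 (thin lens f=-45): x=15.8625 theta=217/300 (≈0.7233)
After 5 (propagate distance d=35 (to screen)): x=9883/240 (≈41.1792) theta=217/300 (≈0.7233)
Rounded to 4 decimal places: x = 41.1792

Answer: 41.1792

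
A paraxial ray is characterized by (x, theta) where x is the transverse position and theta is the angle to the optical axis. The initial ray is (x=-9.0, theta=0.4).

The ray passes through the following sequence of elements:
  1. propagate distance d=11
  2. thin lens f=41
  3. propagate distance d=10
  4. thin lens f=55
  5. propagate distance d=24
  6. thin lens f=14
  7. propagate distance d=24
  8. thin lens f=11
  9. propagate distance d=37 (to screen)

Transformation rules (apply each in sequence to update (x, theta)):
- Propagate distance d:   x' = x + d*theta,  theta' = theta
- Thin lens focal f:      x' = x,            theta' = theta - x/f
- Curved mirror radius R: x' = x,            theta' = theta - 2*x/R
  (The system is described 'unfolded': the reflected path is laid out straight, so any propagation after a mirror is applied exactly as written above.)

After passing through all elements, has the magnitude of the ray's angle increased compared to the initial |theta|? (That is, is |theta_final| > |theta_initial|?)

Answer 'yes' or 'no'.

Answer: yes

Derivation:
Initial: x=-9.0000 theta=0.4000
After 1 (propagate distance d=11): x=-4.6000 theta=0.4000
After 2 (thin lens f=41): x=-4.6000 theta=21/41 (≈0.5122)
After 3 (propagate distance d=10): x=107/205 (≈0.5220) theta=21/41 (≈0.5122)
After 4 (thin lens f=55): x=107/205 (≈0.5220) theta=5668/11275 (≈0.5027)
After 5 (propagate distance d=24): x=141917/11275 (≈12.5869) theta=5668/11275 (≈0.5027)
After 6 (thin lens f=14): x=141917/11275 (≈12.5869) theta=-12513/31570 (≈-0.3964)
After 7 (propagate distance d=24): x=242639/78925 (≈3.0743) theta=-12513/31570 (≈-0.3964)
After 8 (thin lens f=11): x=242639/78925 (≈3.0743) theta=-1173493/1736350 (≈-0.6758)
After 9 (propagate distance d=37 (to screen)): x=-5440169/248050 (≈-21.9317) theta=-1173493/1736350 (≈-0.6758)
|theta_initial|=0.4000 |theta_final|=1173493/1736350 (≈0.6758) -> increased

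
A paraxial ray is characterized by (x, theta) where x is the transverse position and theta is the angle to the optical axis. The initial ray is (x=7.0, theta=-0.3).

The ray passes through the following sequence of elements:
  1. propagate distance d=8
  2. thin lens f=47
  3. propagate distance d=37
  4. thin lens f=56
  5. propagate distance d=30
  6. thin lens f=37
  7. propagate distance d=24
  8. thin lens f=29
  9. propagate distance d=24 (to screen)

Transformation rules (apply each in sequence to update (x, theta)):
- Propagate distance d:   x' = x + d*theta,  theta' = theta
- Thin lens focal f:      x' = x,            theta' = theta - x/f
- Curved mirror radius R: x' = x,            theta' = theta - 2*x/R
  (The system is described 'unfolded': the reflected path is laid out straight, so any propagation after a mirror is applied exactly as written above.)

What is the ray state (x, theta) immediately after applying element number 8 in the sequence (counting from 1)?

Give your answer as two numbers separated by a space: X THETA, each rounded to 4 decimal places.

Initial: x=7.0000 theta=-0.3000
After 1 (propagate distance d=8): x=4.6000 theta=-0.3000
After 2 (thin lens f=47): x=4.6000 theta=-187/470 (≈-0.3979)
After 3 (propagate distance d=37): x=-4757/470 (≈-10.1213) theta=-187/470 (≈-0.3979)
After 4 (thin lens f=56): x=-4757/470 (≈-10.1213) theta=-1143/5264 (≈-0.2171)
After 5 (propagate distance d=30): x=-218921/13160 (≈-16.6353) theta=-1143/5264 (≈-0.2171)
After 6 (thin lens f=37): x=-218921/13160 (≈-16.6353) theta=32341/139120 (≈0.2325)
After 7 (propagate distance d=24): x=-5383433/486920 (≈-11.0561) theta=32341/139120 (≈0.2325)
After 8 (thin lens f=29): x=-5383433/486920 (≈-11.0561) theta=17332089/28241360 (≈0.6137)
Rounded to 4 decimal places: x = -11.0561, theta = 0.6137

Answer: -11.0561 0.6137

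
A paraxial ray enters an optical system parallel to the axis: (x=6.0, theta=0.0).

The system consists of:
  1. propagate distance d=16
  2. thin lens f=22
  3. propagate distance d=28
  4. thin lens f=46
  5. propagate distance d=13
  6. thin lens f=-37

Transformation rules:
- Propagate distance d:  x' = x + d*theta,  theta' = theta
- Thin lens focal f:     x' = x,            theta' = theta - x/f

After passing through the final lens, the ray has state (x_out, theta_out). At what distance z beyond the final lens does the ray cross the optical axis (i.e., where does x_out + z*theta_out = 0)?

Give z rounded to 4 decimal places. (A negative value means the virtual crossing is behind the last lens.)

Answer: -12.9402

Derivation:
Initial: x=6.0000 theta=0.0000
After 1 (propagate distance d=16): x=6.0000 theta=0.0000
After 2 (thin lens f=22): x=6.0000 theta=-3/11 (≈-0.2727)
After 3 (propagate distance d=28): x=-18/11 (≈-1.6364) theta=-3/11 (≈-0.2727)
After 4 (thin lens f=46): x=-18/11 (≈-1.6364) theta=-60/253 (≈-0.2372)
After 5 (propagate distance d=13): x=-1194/253 (≈-4.7194) theta=-60/253 (≈-0.2372)
After 6 (thin lens f=-37): x=-1194/253 (≈-4.7194) theta=-3414/9361 (≈-0.3647)
z_focus = -x_out/theta_out = -(-1194/253)/(-3414/9361) = -7363/569 ≈ -12.9402
Rounded to 4 decimal places: z = -12.9402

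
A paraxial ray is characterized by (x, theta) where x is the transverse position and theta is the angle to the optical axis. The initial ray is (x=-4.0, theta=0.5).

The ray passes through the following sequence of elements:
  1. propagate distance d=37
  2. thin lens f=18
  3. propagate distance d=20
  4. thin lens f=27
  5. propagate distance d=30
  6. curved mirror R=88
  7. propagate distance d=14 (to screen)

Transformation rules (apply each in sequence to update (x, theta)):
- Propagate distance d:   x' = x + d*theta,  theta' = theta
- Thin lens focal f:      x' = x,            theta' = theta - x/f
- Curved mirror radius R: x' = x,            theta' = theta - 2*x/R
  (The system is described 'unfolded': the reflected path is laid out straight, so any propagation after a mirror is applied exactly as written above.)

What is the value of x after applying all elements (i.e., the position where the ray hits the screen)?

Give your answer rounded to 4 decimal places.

Answer: -15.5131

Derivation:
Initial: x=-4.0000 theta=0.5000
After 1 (propagate distance d=37): x=14.5000 theta=0.5000
After 2 (thin lens f=18): x=14.5000 theta=-11/36 (≈-0.3056)
After 3 (propagate distance d=20): x=151/18 (≈8.3889) theta=-11/36 (≈-0.3056)
After 4 (thin lens f=27): x=151/18 (≈8.3889) theta=-599/972 (≈-0.6163)
After 5 (propagate distance d=30): x=-818/81 (≈-10.0988) theta=-599/972 (≈-0.6163)
After 6 (curved mirror R=88): x=-818/81 (≈-10.0988) theta=-4135/10692 (≈-0.3867)
After 7 (propagate distance d=14 (to screen)): x=-82933/5346 (≈-15.5131) theta=-4135/10692 (≈-0.3867)
Rounded to 4 decimal places: x = -15.5131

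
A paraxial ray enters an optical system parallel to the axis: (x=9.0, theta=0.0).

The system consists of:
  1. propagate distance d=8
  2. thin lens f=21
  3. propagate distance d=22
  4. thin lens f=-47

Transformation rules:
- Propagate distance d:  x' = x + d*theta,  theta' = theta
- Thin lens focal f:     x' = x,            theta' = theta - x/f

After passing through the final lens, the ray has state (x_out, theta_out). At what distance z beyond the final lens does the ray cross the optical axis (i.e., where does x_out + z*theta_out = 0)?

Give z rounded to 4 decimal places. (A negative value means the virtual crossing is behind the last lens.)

Initial: x=9.0000 theta=0.0000
After 1 (propagate distance d=8): x=9.0000 theta=0.0000
After 2 (thin lens f=21): x=9.0000 theta=-3/7 (≈-0.4286)
After 3 (propagate distance d=22): x=-3/7 (≈-0.4286) theta=-3/7 (≈-0.4286)
After 4 (thin lens f=-47): x=-3/7 (≈-0.4286) theta=-144/329 (≈-0.4377)
z_focus = -x_out/theta_out = -(-3/7)/(-144/329) = -47/48 ≈ -0.9792
Rounded to 4 decimal places: z = -0.9792

Answer: -0.9792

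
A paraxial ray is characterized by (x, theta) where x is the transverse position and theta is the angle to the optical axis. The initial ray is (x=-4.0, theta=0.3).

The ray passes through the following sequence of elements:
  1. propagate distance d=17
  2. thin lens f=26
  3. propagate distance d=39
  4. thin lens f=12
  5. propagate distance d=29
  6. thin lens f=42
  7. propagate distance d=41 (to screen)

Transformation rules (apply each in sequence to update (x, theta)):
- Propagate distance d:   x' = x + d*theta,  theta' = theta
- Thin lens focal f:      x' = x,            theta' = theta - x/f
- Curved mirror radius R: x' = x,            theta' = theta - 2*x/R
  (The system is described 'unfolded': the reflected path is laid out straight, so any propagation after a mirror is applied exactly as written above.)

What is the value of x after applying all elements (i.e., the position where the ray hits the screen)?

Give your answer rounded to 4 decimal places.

Answer: -27.7286

Derivation:
Initial: x=-4.0000 theta=0.3000
After 1 (propagate distance d=17): x=1.1000 theta=0.3000
After 2 (thin lens f=26): x=1.1000 theta=67/260 (≈0.2577)
After 3 (propagate distance d=39): x=11.1500 theta=67/260 (≈0.2577)
After 4 (thin lens f=12): x=11.1500 theta=-419/624 (≈-0.6715)
After 5 (propagate distance d=29): x=-25967/3120 (≈-8.3228) theta=-419/624 (≈-0.6715)
After 6 (thin lens f=42): x=-25967/3120 (≈-8.3228) theta=-4771/10080 (≈-0.4733)
After 7 (propagate distance d=41 (to screen)): x=-3633557/131040 (≈-27.7286) theta=-4771/10080 (≈-0.4733)
Rounded to 4 decimal places: x = -27.7286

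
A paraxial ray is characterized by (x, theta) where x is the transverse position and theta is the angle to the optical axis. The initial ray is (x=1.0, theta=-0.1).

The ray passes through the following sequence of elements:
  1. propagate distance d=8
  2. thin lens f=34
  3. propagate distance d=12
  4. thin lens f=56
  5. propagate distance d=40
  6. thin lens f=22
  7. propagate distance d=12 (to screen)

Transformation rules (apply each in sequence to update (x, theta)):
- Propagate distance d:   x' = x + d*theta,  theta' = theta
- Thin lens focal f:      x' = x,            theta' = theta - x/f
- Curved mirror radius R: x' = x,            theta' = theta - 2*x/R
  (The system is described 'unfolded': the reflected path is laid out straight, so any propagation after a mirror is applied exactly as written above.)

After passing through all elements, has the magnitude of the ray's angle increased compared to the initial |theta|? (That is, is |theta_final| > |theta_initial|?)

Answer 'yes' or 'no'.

Initial: x=1.0000 theta=-0.1000
After 1 (propagate distance d=8): x=0.2000 theta=-0.1000
After 2 (thin lens f=34): x=0.2000 theta=-9/85 (≈-0.1059)
After 3 (propagate distance d=12): x=-91/85 (≈-1.0706) theta=-9/85 (≈-0.1059)
After 4 (thin lens f=56): x=-91/85 (≈-1.0706) theta=-59/680 (≈-0.0868)
After 5 (propagate distance d=40): x=-386/85 (≈-4.5412) theta=-59/680 (≈-0.0868)
After 6 (thin lens f=22): x=-386/85 (≈-4.5412) theta=179/1496 (≈0.1197)
After 7 (propagate distance d=12 (to screen)): x=-5807/1870 (≈-3.1053) theta=179/1496 (≈0.1197)
|theta_initial|=0.1000 |theta_final|=179/1496 (≈0.1197) -> increased

Answer: yes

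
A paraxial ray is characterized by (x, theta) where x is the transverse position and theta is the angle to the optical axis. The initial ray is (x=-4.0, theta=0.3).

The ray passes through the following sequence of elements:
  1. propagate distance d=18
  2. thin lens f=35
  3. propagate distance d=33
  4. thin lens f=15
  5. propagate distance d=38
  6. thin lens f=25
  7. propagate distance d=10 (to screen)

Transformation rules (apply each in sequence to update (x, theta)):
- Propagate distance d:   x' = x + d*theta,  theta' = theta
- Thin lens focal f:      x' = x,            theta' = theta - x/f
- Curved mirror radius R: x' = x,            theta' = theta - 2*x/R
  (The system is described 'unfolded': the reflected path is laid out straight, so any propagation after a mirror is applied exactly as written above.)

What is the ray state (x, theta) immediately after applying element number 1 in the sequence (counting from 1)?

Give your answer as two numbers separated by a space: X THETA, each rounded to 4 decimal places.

Initial: x=-4.0000 theta=0.3000
After 1 (propagate distance d=18): x=1.4000 theta=0.3000
Rounded to 4 decimal places: x = 1.4000, theta = 0.3000

Answer: 1.4000 0.3000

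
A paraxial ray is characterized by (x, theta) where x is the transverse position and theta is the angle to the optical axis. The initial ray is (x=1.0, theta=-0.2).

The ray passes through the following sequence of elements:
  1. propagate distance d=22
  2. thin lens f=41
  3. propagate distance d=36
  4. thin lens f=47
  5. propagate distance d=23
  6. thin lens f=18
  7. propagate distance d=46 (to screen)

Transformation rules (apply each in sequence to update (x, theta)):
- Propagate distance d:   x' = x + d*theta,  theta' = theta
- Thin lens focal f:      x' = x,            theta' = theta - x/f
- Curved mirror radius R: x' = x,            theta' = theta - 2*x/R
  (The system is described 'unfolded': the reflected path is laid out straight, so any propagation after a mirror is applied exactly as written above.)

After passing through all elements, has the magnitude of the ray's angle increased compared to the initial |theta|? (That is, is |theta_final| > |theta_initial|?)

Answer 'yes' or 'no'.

Answer: yes

Derivation:
Initial: x=1.0000 theta=-0.2000
After 1 (propagate distance d=22): x=-3.4000 theta=-0.2000
After 2 (thin lens f=41): x=-3.4000 theta=-24/205 (≈-0.1171)
After 3 (propagate distance d=36): x=-1561/205 (≈-7.6146) theta=-24/205 (≈-0.1171)
After 4 (thin lens f=47): x=-1561/205 (≈-7.6146) theta=433/9635 (≈0.0449)
After 5 (propagate distance d=23): x=-63408/9635 (≈-6.5810) theta=433/9635 (≈0.0449)
After 6 (thin lens f=18): x=-63408/9635 (≈-6.5810) theta=11867/28905 (≈0.4106)
After 7 (propagate distance d=46 (to screen)): x=355658/28905 (≈12.3044) theta=11867/28905 (≈0.4106)
|theta_initial|=0.2000 |theta_final|=11867/28905 (≈0.4106) -> increased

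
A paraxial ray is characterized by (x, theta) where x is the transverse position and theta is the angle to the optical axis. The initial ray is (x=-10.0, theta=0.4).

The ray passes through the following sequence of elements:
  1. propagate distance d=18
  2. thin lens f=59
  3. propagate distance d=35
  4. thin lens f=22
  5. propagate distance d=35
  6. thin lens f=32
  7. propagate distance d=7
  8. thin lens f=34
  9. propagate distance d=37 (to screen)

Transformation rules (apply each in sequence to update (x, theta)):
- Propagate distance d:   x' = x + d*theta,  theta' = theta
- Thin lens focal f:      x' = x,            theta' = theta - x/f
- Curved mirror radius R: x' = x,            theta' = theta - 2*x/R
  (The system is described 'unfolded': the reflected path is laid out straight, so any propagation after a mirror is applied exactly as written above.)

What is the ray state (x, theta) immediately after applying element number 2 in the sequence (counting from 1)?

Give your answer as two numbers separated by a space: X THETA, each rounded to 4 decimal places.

Initial: x=-10.0000 theta=0.4000
After 1 (propagate distance d=18): x=-2.8000 theta=0.4000
After 2 (thin lens f=59): x=-2.8000 theta=132/295 (≈0.4475)
Rounded to 4 decimal places: x = -2.8000, theta = 0.4475

Answer: -2.8000 0.4475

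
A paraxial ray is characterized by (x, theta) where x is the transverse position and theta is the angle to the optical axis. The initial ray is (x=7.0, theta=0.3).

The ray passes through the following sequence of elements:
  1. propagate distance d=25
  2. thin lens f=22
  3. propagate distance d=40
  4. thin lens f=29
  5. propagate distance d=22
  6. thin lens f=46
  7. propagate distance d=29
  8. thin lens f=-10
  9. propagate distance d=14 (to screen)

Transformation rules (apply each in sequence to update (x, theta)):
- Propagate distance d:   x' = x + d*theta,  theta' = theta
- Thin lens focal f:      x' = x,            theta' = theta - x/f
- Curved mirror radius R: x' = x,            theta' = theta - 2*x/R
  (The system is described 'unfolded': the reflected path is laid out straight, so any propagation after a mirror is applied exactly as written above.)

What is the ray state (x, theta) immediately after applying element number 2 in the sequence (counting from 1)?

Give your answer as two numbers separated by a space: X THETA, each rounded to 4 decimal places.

Initial: x=7.0000 theta=0.3000
After 1 (propagate distance d=25): x=14.5000 theta=0.3000
After 2 (thin lens f=22): x=14.5000 theta=-79/220 (≈-0.3591)
Rounded to 4 decimal places: x = 14.5000, theta = -0.3591

Answer: 14.5000 -0.3591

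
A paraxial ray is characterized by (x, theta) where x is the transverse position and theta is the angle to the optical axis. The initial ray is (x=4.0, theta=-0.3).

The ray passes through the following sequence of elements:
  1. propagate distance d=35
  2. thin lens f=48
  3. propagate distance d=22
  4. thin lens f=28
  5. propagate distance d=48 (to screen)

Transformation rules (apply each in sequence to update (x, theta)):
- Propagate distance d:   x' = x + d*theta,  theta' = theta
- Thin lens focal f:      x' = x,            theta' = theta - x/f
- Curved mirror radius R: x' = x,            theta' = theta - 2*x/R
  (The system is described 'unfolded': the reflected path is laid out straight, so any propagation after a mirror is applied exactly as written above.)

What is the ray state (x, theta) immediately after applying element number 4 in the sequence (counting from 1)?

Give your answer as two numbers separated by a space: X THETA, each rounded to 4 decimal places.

Initial: x=4.0000 theta=-0.3000
After 1 (propagate distance d=35): x=-6.5000 theta=-0.3000
After 2 (thin lens f=48): x=-6.5000 theta=-79/480 (≈-0.1646)
After 3 (propagate distance d=22): x=-2429/240 (≈-10.1208) theta=-79/480 (≈-0.1646)
After 4 (thin lens f=28): x=-2429/240 (≈-10.1208) theta=63/320 (≈0.1969)
Rounded to 4 decimal places: x = -10.1208, theta = 0.1969

Answer: -10.1208 0.1969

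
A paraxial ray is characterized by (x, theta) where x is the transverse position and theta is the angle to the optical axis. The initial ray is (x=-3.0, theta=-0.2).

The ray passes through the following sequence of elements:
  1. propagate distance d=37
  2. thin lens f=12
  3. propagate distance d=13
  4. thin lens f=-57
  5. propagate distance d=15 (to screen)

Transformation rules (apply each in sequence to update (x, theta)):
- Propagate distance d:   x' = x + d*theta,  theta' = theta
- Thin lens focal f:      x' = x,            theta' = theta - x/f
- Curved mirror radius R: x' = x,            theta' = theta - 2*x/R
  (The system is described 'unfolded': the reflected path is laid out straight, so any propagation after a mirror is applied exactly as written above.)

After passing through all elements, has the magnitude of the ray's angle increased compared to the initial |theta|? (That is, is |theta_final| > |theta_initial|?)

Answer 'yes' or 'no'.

Initial: x=-3.0000 theta=-0.2000
After 1 (propagate distance d=37): x=-10.4000 theta=-0.2000
After 2 (thin lens f=12): x=-10.4000 theta=2/3 (≈0.6667)
After 3 (propagate distance d=13): x=-26/15 (≈-1.7333) theta=2/3 (≈0.6667)
After 4 (thin lens f=-57): x=-26/15 (≈-1.7333) theta=544/855 (≈0.6363)
After 5 (propagate distance d=15 (to screen)): x=742/95 (≈7.8105) theta=544/855 (≈0.6363)
|theta_initial|=0.2000 |theta_final|=544/855 (≈0.6363) -> increased

Answer: yes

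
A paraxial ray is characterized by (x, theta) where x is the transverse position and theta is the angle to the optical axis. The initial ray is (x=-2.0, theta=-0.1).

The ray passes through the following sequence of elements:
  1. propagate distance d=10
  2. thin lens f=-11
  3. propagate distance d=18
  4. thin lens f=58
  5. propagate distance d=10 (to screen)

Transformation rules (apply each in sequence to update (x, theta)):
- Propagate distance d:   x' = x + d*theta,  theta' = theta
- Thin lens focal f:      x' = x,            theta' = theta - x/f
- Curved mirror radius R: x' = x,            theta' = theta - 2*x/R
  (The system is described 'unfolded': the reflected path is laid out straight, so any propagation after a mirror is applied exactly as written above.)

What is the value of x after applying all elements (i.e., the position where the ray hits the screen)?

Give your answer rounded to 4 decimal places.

Answer: -11.7624

Derivation:
Initial: x=-2.0000 theta=-0.1000
After 1 (propagate distance d=10): x=-3.0000 theta=-0.1000
After 2 (thin lens f=-11): x=-3.0000 theta=-41/110 (≈-0.3727)
After 3 (propagate distance d=18): x=-534/55 (≈-9.7091) theta=-41/110 (≈-0.3727)
After 4 (thin lens f=58): x=-534/55 (≈-9.7091) theta=-131/638 (≈-0.2053)
After 5 (propagate distance d=10 (to screen)): x=-18761/1595 (≈-11.7624) theta=-131/638 (≈-0.2053)
Rounded to 4 decimal places: x = -11.7624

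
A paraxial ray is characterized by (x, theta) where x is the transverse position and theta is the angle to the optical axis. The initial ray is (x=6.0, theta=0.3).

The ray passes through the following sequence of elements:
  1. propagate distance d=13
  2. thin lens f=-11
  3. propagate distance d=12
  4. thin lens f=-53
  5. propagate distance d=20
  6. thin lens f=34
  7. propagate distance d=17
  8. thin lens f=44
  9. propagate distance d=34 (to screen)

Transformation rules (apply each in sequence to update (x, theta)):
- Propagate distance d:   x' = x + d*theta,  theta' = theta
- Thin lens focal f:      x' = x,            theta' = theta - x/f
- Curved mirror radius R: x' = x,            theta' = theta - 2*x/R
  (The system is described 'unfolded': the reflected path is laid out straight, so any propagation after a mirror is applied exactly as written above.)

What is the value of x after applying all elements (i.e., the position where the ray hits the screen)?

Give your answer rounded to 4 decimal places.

Answer: 11.8573

Derivation:
Initial: x=6.0000 theta=0.3000
After 1 (propagate distance d=13): x=9.9000 theta=0.3000
After 2 (thin lens f=-11): x=9.9000 theta=1.2000
After 3 (propagate distance d=12): x=24.3000 theta=1.2000
After 4 (thin lens f=-53): x=24.3000 theta=879/530 (≈1.6585)
After 5 (propagate distance d=20): x=30459/530 (≈57.4698) theta=879/530 (≈1.6585)
After 6 (thin lens f=34): x=30459/530 (≈57.4698) theta=-573/18020 (≈-0.0318)
After 7 (propagate distance d=17): x=12069/212 (≈56.9292) theta=-573/18020 (≈-0.0318)
After 8 (thin lens f=44): x=12069/212 (≈56.9292) theta=-1051077/792880 (≈-1.3256)
After 9 (propagate distance d=34 (to screen)): x=276513/23320 (≈11.8573) theta=-1051077/792880 (≈-1.3256)
Rounded to 4 decimal places: x = 11.8573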